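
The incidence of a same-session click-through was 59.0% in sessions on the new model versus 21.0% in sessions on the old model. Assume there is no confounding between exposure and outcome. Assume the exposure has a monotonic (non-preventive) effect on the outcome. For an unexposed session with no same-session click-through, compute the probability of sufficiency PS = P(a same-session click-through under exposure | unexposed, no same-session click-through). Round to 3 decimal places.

p₁ = 0.59, p₀ = 0.21.
Under exogeneity and monotonicity, PS = (p₁ − p₀) / (1 − p₀).
PS = (0.59 − 0.21) / (1 − 0.21) = 0.38 / 0.79 ≈ 0.4810

PS ≈ 0.481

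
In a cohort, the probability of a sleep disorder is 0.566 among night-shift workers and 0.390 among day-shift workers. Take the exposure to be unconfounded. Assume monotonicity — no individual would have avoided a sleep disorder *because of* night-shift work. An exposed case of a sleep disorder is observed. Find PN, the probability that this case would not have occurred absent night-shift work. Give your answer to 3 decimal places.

PN ≈ 0.311

Let p₁ = 0.566, p₀ = 0.39.
Under exogeneity and monotonicity, PN = (p₁ − p₀) / p₁.
PN = (0.566 − 0.39) / 0.566 = 0.176 / 0.566 ≈ 0.3110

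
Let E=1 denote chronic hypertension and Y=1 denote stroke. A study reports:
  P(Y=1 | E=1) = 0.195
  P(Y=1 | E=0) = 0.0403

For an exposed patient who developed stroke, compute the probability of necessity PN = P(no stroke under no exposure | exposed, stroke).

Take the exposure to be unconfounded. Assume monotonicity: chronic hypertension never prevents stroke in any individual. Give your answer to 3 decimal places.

Let p₁ = 0.195, p₀ = 0.0403.
Under exogeneity and monotonicity, PN = (p₁ − p₀) / p₁.
PN = (0.195 − 0.0403) / 0.195 = 0.1547 / 0.195 ≈ 0.7933

PN ≈ 0.793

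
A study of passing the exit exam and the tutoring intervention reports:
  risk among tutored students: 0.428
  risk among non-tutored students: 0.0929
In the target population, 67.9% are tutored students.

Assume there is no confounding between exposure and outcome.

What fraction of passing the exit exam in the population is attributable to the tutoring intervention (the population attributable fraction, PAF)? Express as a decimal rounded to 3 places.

PAF ≈ 0.710

Let p₁ = 0.428, p₀ = 0.0929.
Overall risk P(Y=1) = π·p₁ + (1−π)·p₀ = 0.679×0.428 + 0.321×0.0929 = 0.32043.
Under exogeneity, PAF = [P(Y=1) − p₀] / P(Y=1).
PAF = (0.32043 − 0.0929) / 0.32043 ≈ 0.7101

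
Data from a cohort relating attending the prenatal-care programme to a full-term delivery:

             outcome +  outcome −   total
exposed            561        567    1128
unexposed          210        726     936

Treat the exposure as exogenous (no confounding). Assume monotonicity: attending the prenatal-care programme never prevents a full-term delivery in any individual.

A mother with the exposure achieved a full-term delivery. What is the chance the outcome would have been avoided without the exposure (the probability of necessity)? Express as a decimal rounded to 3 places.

p₁ = P(outcome | exposed) = 561/1128 = 0.49734
p₀ = P(outcome | unexposed) = 210/936 = 0.22436
Under exogeneity and monotonicity, PN = (p₁ − p₀) / p₁.
PN = (0.49734 − 0.22436) / 0.49734 = 0.27298 / 0.49734 ≈ 0.5489

PN ≈ 0.549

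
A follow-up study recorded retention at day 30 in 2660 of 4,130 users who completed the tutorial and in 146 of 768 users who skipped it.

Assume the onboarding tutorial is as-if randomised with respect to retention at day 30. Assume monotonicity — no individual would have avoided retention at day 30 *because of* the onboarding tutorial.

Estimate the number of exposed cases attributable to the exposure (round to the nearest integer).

about 1875 cases

p₁ = P(outcome | exposed) = 2660/4130 = 0.64407
p₀ = P(outcome | unexposed) = 146/768 = 0.1901
PN = (p₁ − p₀)/p₁ = (0.64407 − 0.1901) / 0.64407 ≈ 0.70484.
Attributable cases ≈ PN × (exposed cases) = 0.70484 × 2660 ≈ 1874.87.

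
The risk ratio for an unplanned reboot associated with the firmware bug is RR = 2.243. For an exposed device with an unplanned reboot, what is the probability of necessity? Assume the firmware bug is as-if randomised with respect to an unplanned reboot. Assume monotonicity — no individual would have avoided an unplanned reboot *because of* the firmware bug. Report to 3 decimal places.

PN ≈ 0.554

Under exogeneity and monotonicity, PN = (RR − 1) / RR = 1 − 1/RR.
PN = (2.243 − 1) / 2.243 = 1.243 / 2.243 ≈ 0.5542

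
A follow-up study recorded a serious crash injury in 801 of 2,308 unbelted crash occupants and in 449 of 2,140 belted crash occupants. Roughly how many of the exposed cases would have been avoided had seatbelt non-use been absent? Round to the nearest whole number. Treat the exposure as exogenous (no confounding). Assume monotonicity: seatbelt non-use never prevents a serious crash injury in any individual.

p₁ = P(outcome | exposed) = 801/2308 = 0.34705
p₀ = P(outcome | unexposed) = 449/2140 = 0.20981
PN = (p₁ − p₀)/p₁ = (0.34705 − 0.20981) / 0.34705 ≈ 0.39544.
Attributable cases ≈ PN × (exposed cases) = 0.39544 × 801 ≈ 316.75.

about 317 cases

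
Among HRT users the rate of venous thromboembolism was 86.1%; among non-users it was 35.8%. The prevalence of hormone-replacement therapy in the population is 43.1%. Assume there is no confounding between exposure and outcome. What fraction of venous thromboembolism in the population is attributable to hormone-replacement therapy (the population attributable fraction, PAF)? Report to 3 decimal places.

p₁ = 0.861, p₀ = 0.358.
Overall risk P(Y=1) = π·p₁ + (1−π)·p₀ = 0.431×0.861 + 0.569×0.358 = 0.57479.
Under exogeneity, PAF = [P(Y=1) − p₀] / P(Y=1).
PAF = (0.57479 − 0.358) / 0.57479 ≈ 0.3772

PAF ≈ 0.377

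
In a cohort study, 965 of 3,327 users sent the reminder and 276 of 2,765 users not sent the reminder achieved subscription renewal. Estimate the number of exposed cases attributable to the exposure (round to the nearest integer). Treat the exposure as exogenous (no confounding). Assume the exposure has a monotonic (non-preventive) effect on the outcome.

about 633 cases

p₁ = P(outcome | exposed) = 965/3327 = 0.29005
p₀ = P(outcome | unexposed) = 276/2765 = 0.099819
PN = (p₁ − p₀)/p₁ = (0.29005 − 0.099819) / 0.29005 ≈ 0.65586.
Attributable cases ≈ PN × (exposed cases) = 0.65586 × 965 ≈ 632.90.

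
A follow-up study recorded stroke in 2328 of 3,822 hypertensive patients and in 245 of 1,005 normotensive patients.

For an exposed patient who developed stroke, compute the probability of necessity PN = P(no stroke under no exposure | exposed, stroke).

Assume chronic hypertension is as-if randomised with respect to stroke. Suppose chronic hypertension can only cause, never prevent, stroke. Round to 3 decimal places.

PN ≈ 0.600

p₁ = P(outcome | exposed) = 2328/3822 = 0.60911
p₀ = P(outcome | unexposed) = 245/1005 = 0.24378
Under exogeneity and monotonicity, PN = (p₁ − p₀) / p₁.
PN = (0.60911 − 0.24378) / 0.60911 = 0.36532 / 0.60911 ≈ 0.5998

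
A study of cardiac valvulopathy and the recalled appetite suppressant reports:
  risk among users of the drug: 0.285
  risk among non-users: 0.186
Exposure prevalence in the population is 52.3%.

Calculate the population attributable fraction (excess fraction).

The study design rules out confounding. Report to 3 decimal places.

Let p₁ = 0.285, p₀ = 0.186.
Overall risk P(Y=1) = π·p₁ + (1−π)·p₀ = 0.523×0.285 + 0.477×0.186 = 0.23778.
Under exogeneity, PAF = [P(Y=1) − p₀] / P(Y=1).
PAF = (0.23778 − 0.186) / 0.23778 ≈ 0.2178

PAF ≈ 0.218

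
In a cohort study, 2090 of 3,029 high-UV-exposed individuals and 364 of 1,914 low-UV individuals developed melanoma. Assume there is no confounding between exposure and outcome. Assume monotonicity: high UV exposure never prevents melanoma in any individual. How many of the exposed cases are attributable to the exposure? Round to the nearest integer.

p₁ = P(outcome | exposed) = 2090/3029 = 0.69
p₀ = P(outcome | unexposed) = 364/1914 = 0.19018
PN = (p₁ − p₀)/p₁ = (0.69 − 0.19018) / 0.69 ≈ 0.72438.
Attributable cases ≈ PN × (exposed cases) = 0.72438 × 2090 ≈ 1513.95.

about 1514 cases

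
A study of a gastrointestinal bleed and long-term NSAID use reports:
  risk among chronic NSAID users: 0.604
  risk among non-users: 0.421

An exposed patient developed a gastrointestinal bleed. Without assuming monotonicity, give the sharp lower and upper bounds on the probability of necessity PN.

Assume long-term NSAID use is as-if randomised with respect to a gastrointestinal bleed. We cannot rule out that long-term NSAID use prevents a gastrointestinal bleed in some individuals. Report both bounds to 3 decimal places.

0.303 ≤ PN ≤ 0.959

Let p₁ = 0.604, p₀ = 0.421.
Under exogeneity alone the bounds on PN are max{0,(p₁−p₀)/p₁} ≤ PN ≤ min{1,(1−p₀)/p₁}.
  lower = (p₁ − p₀)/p₁ = 0.183 / 0.604 ≈ 0.3030
  upper = min{1, (1 − p₀)/p₁} = 0.579 / 0.604 ≈ 0.9586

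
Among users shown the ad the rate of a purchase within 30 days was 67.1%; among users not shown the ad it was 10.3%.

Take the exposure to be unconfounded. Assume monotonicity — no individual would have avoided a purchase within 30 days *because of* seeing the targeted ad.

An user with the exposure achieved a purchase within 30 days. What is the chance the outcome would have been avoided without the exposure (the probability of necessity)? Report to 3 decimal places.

PN ≈ 0.846

p₁ = 0.671, p₀ = 0.103.
Under exogeneity and monotonicity, PN = (p₁ − p₀) / p₁.
PN = (0.671 − 0.103) / 0.671 = 0.568 / 0.671 ≈ 0.8465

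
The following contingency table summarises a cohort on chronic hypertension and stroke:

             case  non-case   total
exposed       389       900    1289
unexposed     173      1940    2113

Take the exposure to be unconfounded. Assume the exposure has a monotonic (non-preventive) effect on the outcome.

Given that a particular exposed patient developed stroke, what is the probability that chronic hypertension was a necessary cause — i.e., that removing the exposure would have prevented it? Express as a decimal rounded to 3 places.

PN ≈ 0.729

p₁ = P(outcome | exposed) = 389/1289 = 0.30178
p₀ = P(outcome | unexposed) = 173/2113 = 0.081874
Under exogeneity and monotonicity, PN = (p₁ − p₀) / p₁.
PN = (0.30178 − 0.081874) / 0.30178 = 0.21991 / 0.30178 ≈ 0.7287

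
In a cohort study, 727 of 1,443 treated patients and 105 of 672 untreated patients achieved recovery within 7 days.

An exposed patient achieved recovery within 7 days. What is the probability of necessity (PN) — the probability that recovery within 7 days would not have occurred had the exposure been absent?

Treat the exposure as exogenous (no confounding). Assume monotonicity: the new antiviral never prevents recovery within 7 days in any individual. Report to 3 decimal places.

PN ≈ 0.690

p₁ = P(outcome | exposed) = 727/1443 = 0.50381
p₀ = P(outcome | unexposed) = 105/672 = 0.15625
Under exogeneity and monotonicity, PN = (p₁ − p₀) / p₁.
PN = (0.50381 − 0.15625) / 0.50381 = 0.34756 / 0.50381 ≈ 0.6899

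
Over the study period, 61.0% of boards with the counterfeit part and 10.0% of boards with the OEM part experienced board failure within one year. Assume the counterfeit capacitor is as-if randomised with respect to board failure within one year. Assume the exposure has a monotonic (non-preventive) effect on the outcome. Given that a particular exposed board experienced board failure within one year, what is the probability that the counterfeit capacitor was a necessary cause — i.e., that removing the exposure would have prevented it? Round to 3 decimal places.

p₁ = 0.61, p₀ = 0.1.
Under exogeneity and monotonicity, PN = (p₁ − p₀) / p₁.
PN = (0.61 − 0.1) / 0.61 = 0.51 / 0.61 ≈ 0.8361

PN ≈ 0.836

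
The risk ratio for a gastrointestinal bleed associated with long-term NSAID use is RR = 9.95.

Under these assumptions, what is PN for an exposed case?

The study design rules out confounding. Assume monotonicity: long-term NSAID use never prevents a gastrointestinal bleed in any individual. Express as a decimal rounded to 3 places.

PN ≈ 0.899

Under exogeneity and monotonicity, PN = (RR − 1) / RR = 1 − 1/RR.
PN = (9.95 − 1) / 9.95 = 8.95 / 9.95 ≈ 0.8995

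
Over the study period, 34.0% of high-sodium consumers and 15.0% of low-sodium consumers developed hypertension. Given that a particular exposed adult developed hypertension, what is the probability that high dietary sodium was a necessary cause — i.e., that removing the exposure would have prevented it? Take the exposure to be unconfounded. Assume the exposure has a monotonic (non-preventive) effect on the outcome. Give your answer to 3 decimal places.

PN ≈ 0.559

p₁ = 0.34, p₀ = 0.15.
Under exogeneity and monotonicity, PN = (p₁ − p₀) / p₁.
PN = (0.34 − 0.15) / 0.34 = 0.19 / 0.34 ≈ 0.5588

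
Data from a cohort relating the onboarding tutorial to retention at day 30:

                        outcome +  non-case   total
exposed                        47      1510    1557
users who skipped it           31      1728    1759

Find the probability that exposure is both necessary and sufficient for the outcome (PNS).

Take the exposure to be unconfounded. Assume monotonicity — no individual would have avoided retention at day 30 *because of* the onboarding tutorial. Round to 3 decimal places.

PNS ≈ 0.013

p₁ = P(outcome | exposed) = 47/1557 = 0.030186
p₀ = P(outcome | unexposed) = 31/1759 = 0.017624
Under exogeneity and monotonicity, PNS = p₁ − p₀.
PNS = 0.030186 − 0.017624 = 0.012563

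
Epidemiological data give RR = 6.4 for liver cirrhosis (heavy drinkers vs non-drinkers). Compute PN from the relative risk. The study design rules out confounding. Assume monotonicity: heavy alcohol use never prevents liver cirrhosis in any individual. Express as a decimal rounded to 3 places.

Under exogeneity and monotonicity, PN = (RR − 1) / RR = 1 − 1/RR.
PN = (6.4 − 1) / 6.4 = 5.4 / 6.4 ≈ 0.8438

PN ≈ 0.844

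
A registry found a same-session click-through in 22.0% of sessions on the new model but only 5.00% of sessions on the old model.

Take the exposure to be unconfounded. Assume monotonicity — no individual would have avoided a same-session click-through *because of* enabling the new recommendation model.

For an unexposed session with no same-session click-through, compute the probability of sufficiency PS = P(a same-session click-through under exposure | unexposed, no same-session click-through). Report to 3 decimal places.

PS ≈ 0.179

p₁ = 0.22, p₀ = 0.05.
Under exogeneity and monotonicity, PS = (p₁ − p₀) / (1 − p₀).
PS = (0.22 − 0.05) / (1 − 0.05) = 0.17 / 0.95 ≈ 0.1789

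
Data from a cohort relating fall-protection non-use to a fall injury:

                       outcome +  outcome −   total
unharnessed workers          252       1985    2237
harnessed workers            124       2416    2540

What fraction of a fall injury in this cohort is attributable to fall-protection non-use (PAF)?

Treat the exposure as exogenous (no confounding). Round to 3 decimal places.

p₁ = P(outcome | exposed) = 252/2237 = 0.11265
p₀ = P(outcome | unexposed) = 124/2540 = 0.048819
Exposure prevalence π = 2237/4777 = 0.46829; overall risk P(Y=1) = 0.07871.
Under exogeneity, PAF = [P(Y=1) − p₀]/P(Y=1).
PAF = (0.07871 − 0.048819) / 0.07871 ≈ 0.3798

PAF ≈ 0.380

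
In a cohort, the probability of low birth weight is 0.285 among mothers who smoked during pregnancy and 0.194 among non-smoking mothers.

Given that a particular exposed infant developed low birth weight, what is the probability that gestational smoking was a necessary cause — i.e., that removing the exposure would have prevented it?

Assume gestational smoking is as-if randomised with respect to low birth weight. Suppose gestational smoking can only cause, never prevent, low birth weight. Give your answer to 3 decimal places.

PN ≈ 0.319

Let p₁ = 0.285, p₀ = 0.194.
Under exogeneity and monotonicity, PN = (p₁ − p₀) / p₁.
PN = (0.285 − 0.194) / 0.285 = 0.091 / 0.285 ≈ 0.3193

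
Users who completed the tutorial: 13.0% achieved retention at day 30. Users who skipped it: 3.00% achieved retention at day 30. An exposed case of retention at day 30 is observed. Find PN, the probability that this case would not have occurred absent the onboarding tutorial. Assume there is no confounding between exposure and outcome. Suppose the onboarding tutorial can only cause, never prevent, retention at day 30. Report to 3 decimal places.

p₁ = 0.13, p₀ = 0.03.
Under exogeneity and monotonicity, PN = (p₁ − p₀) / p₁.
PN = (0.13 − 0.03) / 0.13 = 0.1 / 0.13 ≈ 0.7692

PN ≈ 0.769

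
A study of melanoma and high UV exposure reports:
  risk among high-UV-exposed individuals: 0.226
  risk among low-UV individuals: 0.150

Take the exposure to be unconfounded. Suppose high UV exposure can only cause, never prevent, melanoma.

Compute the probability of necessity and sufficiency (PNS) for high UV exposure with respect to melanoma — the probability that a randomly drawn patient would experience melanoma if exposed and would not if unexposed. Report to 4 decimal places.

PNS ≈ 0.0760

Let p₁ = 0.226, p₀ = 0.15.
Under exogeneity and monotonicity, PNS = p₁ − p₀.
PNS = 0.226 − 0.15 = 0.076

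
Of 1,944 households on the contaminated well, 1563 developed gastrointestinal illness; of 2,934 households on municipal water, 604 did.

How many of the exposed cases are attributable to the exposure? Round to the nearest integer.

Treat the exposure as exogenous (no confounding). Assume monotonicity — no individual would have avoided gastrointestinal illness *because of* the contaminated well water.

about 1163 cases

p₁ = P(outcome | exposed) = 1563/1944 = 0.80401
p₀ = P(outcome | unexposed) = 604/2934 = 0.20586
PN = (p₁ − p₀)/p₁ = (0.80401 − 0.20586) / 0.80401 ≈ 0.74396.
Attributable cases ≈ PN × (exposed cases) = 0.74396 × 1563 ≈ 1162.80.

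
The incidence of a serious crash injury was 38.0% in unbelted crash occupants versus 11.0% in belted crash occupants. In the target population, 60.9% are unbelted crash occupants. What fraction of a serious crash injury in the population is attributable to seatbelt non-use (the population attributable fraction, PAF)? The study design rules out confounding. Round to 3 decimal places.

p₁ = 0.38, p₀ = 0.11.
Overall risk P(Y=1) = π·p₁ + (1−π)·p₀ = 0.609×0.38 + 0.391×0.11 = 0.27443.
Under exogeneity, PAF = [P(Y=1) − p₀] / P(Y=1).
PAF = (0.27443 − 0.11) / 0.27443 ≈ 0.5992

PAF ≈ 0.599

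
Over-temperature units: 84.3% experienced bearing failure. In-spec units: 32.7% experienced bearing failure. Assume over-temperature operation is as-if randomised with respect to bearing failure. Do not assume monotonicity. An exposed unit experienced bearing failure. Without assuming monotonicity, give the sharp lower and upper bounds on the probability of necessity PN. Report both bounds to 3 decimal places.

0.612 ≤ PN ≤ 0.798

p₁ = 0.843, p₀ = 0.327.
Under exogeneity alone the bounds on PN are max{0,(p₁−p₀)/p₁} ≤ PN ≤ min{1,(1−p₀)/p₁}.
  lower = (p₁ − p₀)/p₁ = 0.516 / 0.843 ≈ 0.6121
  upper = min{1, (1 − p₀)/p₁} = 0.673 / 0.843 ≈ 0.7983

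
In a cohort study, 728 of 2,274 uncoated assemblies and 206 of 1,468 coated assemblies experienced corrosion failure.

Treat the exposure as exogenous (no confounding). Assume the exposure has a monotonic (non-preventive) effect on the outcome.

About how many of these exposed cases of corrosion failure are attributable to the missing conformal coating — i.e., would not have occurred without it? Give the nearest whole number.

p₁ = P(outcome | exposed) = 728/2274 = 0.32014
p₀ = P(outcome | unexposed) = 206/1468 = 0.14033
PN = (p₁ − p₀)/p₁ = (0.32014 − 0.14033) / 0.32014 ≈ 0.56167.
Attributable cases ≈ PN × (exposed cases) = 0.56167 × 728 ≈ 408.90.

about 409 cases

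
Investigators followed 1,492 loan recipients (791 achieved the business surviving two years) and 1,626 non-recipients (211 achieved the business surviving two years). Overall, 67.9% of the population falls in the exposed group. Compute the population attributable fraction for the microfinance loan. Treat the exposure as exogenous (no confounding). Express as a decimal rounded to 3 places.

p₁ = P(outcome | exposed) = 791/1492 = 0.53016
p₀ = P(outcome | unexposed) = 211/1626 = 0.12977
Overall risk P(Y=1) = π·p₁ + (1−π)·p₀ = 0.679×0.53016 + 0.321×0.12977 = 0.40163.
Under exogeneity, PAF = [P(Y=1) − p₀] / P(Y=1).
PAF = (0.40163 − 0.12977) / 0.40163 ≈ 0.6769

PAF ≈ 0.677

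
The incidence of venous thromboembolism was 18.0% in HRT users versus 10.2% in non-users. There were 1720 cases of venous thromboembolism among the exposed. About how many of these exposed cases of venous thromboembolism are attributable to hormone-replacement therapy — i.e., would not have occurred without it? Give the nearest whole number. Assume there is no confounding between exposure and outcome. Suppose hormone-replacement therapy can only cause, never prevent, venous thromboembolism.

about 745 cases

p₁ = 0.18, p₀ = 0.102.
PN = (p₁ − p₀)/p₁ = (0.18 − 0.102) / 0.18 ≈ 0.43333.
Attributable cases ≈ PN × (exposed cases) = 0.43333 × 1720 ≈ 745.33.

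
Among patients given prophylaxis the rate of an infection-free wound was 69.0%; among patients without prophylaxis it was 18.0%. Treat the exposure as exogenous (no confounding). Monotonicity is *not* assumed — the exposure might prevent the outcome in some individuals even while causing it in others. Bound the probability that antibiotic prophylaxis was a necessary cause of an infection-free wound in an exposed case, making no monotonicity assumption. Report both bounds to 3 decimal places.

p₁ = 0.69, p₀ = 0.18.
Under exogeneity alone the bounds on PN are max{0,(p₁−p₀)/p₁} ≤ PN ≤ min{1,(1−p₀)/p₁}.
  lower = (p₁ − p₀)/p₁ = 0.51 / 0.69 ≈ 0.7391
  upper = min{1, (1 − p₀)/p₁} = 0.82 / 0.69 ≈ 1.1884 → capped at 1

0.739 ≤ PN ≤ 1.000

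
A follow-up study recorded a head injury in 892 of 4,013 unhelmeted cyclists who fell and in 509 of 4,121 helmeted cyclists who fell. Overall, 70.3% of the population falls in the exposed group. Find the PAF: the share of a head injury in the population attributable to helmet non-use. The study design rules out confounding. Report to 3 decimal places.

PAF ≈ 0.360

p₁ = P(outcome | exposed) = 892/4013 = 0.22228
p₀ = P(outcome | unexposed) = 509/4121 = 0.12351
Overall risk P(Y=1) = π·p₁ + (1−π)·p₀ = 0.703×0.22228 + 0.297×0.12351 = 0.19294.
Under exogeneity, PAF = [P(Y=1) − p₀] / P(Y=1).
PAF = (0.19294 − 0.12351) / 0.19294 ≈ 0.3598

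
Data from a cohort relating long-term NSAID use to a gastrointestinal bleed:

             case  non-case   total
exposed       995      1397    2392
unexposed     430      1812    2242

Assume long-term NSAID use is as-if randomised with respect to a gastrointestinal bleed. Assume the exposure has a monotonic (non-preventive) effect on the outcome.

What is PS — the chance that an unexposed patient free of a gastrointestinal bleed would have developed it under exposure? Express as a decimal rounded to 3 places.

PS ≈ 0.277

p₁ = P(outcome | exposed) = 995/2392 = 0.41597
p₀ = P(outcome | unexposed) = 430/2242 = 0.19179
Under exogeneity and monotonicity, PS = (p₁ − p₀) / (1 − p₀).
PS = (0.41597 − 0.19179) / (1 − 0.19179) = 0.22418 / 0.80821 ≈ 0.2774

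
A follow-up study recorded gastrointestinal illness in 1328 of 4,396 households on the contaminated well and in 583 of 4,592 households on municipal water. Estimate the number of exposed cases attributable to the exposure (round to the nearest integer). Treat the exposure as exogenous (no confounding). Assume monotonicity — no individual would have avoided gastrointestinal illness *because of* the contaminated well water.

about 770 cases

p₁ = P(outcome | exposed) = 1328/4396 = 0.30209
p₀ = P(outcome | unexposed) = 583/4592 = 0.12696
PN = (p₁ − p₀)/p₁ = (0.30209 − 0.12696) / 0.30209 ≈ 0.57973.
Attributable cases ≈ PN × (exposed cases) = 0.57973 × 1328 ≈ 769.88.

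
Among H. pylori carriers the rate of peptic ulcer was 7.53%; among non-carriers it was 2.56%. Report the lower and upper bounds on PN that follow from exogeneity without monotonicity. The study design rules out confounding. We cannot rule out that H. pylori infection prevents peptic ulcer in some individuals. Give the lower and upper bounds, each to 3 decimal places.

0.660 ≤ PN ≤ 1.000

p₁ = 0.0753, p₀ = 0.0256.
Under exogeneity alone the bounds on PN are max{0,(p₁−p₀)/p₁} ≤ PN ≤ min{1,(1−p₀)/p₁}.
  lower = (p₁ − p₀)/p₁ = 0.0497 / 0.0753 ≈ 0.6600
  upper = min{1, (1 − p₀)/p₁} = 0.9744 / 0.0753 ≈ 12.9402 → capped at 1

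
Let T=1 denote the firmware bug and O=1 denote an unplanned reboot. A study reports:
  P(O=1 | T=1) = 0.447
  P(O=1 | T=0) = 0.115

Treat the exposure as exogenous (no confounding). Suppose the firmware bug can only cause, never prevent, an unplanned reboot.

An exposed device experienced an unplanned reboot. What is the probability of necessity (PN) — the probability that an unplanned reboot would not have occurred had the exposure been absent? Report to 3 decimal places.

Let p₁ = 0.447, p₀ = 0.115.
Under exogeneity and monotonicity, PN = (p₁ − p₀) / p₁.
PN = (0.447 − 0.115) / 0.447 = 0.332 / 0.447 ≈ 0.7427

PN ≈ 0.743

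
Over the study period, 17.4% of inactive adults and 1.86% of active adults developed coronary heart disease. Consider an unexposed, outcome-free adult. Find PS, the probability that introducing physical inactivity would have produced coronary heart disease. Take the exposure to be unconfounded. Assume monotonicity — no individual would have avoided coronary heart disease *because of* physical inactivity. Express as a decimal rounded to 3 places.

PS ≈ 0.158

p₁ = 0.174, p₀ = 0.0186.
Under exogeneity and monotonicity, PS = (p₁ − p₀) / (1 − p₀).
PS = (0.174 − 0.0186) / (1 − 0.0186) = 0.1554 / 0.9814 ≈ 0.1583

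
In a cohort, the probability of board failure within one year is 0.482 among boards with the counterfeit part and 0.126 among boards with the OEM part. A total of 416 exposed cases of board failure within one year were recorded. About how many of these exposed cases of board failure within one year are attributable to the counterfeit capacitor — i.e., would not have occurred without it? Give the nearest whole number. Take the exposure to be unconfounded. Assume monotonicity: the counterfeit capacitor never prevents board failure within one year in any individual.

Let p₁ = 0.482, p₀ = 0.126.
PN = (p₁ − p₀)/p₁ = (0.482 − 0.126) / 0.482 ≈ 0.73859.
Attributable cases ≈ PN × (exposed cases) = 0.73859 × 416 ≈ 307.25.

about 307 cases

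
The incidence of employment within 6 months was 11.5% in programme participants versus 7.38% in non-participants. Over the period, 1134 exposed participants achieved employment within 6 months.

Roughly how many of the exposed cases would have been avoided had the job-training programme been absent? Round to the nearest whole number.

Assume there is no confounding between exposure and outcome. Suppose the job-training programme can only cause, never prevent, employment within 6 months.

about 406 cases

p₁ = 0.115, p₀ = 0.0738.
PN = (p₁ − p₀)/p₁ = (0.115 − 0.0738) / 0.115 ≈ 0.35826.
Attributable cases ≈ PN × (exposed cases) = 0.35826 × 1134 ≈ 406.27.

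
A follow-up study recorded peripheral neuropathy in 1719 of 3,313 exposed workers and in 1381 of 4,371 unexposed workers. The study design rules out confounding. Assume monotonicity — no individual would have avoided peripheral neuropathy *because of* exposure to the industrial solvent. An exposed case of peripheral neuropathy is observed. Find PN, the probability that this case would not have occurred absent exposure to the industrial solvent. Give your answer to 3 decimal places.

p₁ = P(outcome | exposed) = 1719/3313 = 0.51887
p₀ = P(outcome | unexposed) = 1381/4371 = 0.31595
Under exogeneity and monotonicity, PN = (p₁ − p₀) / p₁.
PN = (0.51887 − 0.31595) / 0.51887 = 0.20292 / 0.51887 ≈ 0.3911

PN ≈ 0.391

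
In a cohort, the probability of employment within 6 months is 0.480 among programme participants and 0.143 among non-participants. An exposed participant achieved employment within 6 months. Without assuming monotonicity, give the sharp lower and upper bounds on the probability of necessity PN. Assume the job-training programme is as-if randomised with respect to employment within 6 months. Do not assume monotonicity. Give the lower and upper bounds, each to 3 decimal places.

0.702 ≤ PN ≤ 1.000

Let p₁ = 0.48, p₀ = 0.143.
Under exogeneity alone the bounds on PN are max{0,(p₁−p₀)/p₁} ≤ PN ≤ min{1,(1−p₀)/p₁}.
  lower = (p₁ − p₀)/p₁ = 0.337 / 0.48 ≈ 0.7021
  upper = min{1, (1 − p₀)/p₁} = 0.857 / 0.48 ≈ 1.7854 → capped at 1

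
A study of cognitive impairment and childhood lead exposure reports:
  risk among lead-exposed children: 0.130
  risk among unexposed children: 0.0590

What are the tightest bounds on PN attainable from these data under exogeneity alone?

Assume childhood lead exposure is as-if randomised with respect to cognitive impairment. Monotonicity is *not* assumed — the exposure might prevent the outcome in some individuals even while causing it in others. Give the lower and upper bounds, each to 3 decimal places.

0.546 ≤ PN ≤ 1.000

Let p₁ = 0.13, p₀ = 0.059.
Under exogeneity alone the bounds on PN are max{0,(p₁−p₀)/p₁} ≤ PN ≤ min{1,(1−p₀)/p₁}.
  lower = (p₁ − p₀)/p₁ = 0.071 / 0.13 ≈ 0.5462
  upper = min{1, (1 − p₀)/p₁} = 0.941 / 0.13 ≈ 7.2385 → capped at 1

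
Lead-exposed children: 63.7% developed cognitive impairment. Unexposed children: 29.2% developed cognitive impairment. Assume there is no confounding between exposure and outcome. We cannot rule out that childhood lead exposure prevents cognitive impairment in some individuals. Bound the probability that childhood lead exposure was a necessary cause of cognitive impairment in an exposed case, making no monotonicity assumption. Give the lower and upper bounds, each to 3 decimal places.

0.542 ≤ PN ≤ 1.000

p₁ = 0.637, p₀ = 0.292.
Under exogeneity alone the bounds on PN are max{0,(p₁−p₀)/p₁} ≤ PN ≤ min{1,(1−p₀)/p₁}.
  lower = (p₁ − p₀)/p₁ = 0.345 / 0.637 ≈ 0.5416
  upper = min{1, (1 − p₀)/p₁} = 0.708 / 0.637 ≈ 1.1115 → capped at 1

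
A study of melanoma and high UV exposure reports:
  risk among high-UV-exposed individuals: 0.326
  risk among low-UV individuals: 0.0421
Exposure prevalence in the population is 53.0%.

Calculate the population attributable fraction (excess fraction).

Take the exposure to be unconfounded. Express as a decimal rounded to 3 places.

PAF ≈ 0.781

Let p₁ = 0.326, p₀ = 0.0421.
Overall risk P(Y=1) = π·p₁ + (1−π)·p₀ = 0.53×0.326 + 0.47×0.0421 = 0.19257.
Under exogeneity, PAF = [P(Y=1) − p₀] / P(Y=1).
PAF = (0.19257 − 0.0421) / 0.19257 ≈ 0.7814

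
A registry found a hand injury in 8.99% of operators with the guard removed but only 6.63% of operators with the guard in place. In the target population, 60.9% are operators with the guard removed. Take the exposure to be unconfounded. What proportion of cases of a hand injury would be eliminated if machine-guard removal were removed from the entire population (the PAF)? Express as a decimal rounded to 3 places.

p₁ = 0.0899, p₀ = 0.0663.
Overall risk P(Y=1) = π·p₁ + (1−π)·p₀ = 0.609×0.0899 + 0.391×0.0663 = 0.080672.
Under exogeneity, PAF = [P(Y=1) − p₀] / P(Y=1).
PAF = (0.080672 − 0.0663) / 0.080672 ≈ 0.1782

PAF ≈ 0.178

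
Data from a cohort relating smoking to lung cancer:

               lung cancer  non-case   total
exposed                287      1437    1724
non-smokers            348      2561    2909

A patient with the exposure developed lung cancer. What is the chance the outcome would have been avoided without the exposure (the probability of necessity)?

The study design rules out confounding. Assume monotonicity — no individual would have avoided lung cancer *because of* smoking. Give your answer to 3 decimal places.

PN ≈ 0.281

p₁ = P(outcome | exposed) = 287/1724 = 0.16647
p₀ = P(outcome | unexposed) = 348/2909 = 0.11963
Under exogeneity and monotonicity, PN = (p₁ − p₀) / p₁.
PN = (0.16647 − 0.11963) / 0.16647 = 0.046845 / 0.16647 ≈ 0.2814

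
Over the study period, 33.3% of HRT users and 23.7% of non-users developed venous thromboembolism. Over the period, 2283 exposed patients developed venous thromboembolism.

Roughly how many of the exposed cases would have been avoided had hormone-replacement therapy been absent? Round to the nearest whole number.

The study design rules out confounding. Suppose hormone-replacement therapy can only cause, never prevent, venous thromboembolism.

p₁ = 0.333, p₀ = 0.237.
PN = (p₁ − p₀)/p₁ = (0.333 − 0.237) / 0.333 ≈ 0.28829.
Attributable cases ≈ PN × (exposed cases) = 0.28829 × 2283 ≈ 658.16.

about 658 cases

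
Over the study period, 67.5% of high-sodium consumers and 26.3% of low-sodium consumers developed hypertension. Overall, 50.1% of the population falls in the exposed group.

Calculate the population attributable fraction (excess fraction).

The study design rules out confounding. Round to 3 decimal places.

p₁ = 0.675, p₀ = 0.263.
Overall risk P(Y=1) = π·p₁ + (1−π)·p₀ = 0.501×0.675 + 0.499×0.263 = 0.46941.
Under exogeneity, PAF = [P(Y=1) − p₀] / P(Y=1).
PAF = (0.46941 − 0.263) / 0.46941 ≈ 0.4397

PAF ≈ 0.440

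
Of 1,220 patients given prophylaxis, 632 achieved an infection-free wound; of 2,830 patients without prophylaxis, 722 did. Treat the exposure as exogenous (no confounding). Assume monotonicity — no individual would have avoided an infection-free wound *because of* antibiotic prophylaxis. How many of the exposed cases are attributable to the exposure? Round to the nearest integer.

p₁ = P(outcome | exposed) = 632/1220 = 0.51803
p₀ = P(outcome | unexposed) = 722/2830 = 0.25512
PN = (p₁ − p₀)/p₁ = (0.51803 − 0.25512) / 0.51803 ≈ 0.50751.
Attributable cases ≈ PN × (exposed cases) = 0.50751 × 632 ≈ 320.75.

about 321 cases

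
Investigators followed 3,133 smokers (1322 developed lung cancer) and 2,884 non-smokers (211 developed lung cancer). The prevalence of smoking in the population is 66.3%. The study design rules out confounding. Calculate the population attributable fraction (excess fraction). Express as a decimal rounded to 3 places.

PAF ≈ 0.760

p₁ = P(outcome | exposed) = 1322/3133 = 0.42196
p₀ = P(outcome | unexposed) = 211/2884 = 0.073162
Overall risk P(Y=1) = π·p₁ + (1−π)·p₀ = 0.663×0.42196 + 0.337×0.073162 = 0.30442.
Under exogeneity, PAF = [P(Y=1) − p₀] / P(Y=1).
PAF = (0.30442 − 0.073162) / 0.30442 ≈ 0.7597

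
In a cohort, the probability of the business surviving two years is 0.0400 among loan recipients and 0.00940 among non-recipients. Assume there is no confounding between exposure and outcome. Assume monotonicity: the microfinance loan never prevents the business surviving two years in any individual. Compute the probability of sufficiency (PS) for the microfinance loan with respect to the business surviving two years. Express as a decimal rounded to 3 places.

Let p₁ = 0.04, p₀ = 0.0094.
Under exogeneity and monotonicity, PS = (p₁ − p₀) / (1 − p₀).
PS = (0.04 − 0.0094) / (1 − 0.0094) = 0.0306 / 0.9906 ≈ 0.0309

PS ≈ 0.031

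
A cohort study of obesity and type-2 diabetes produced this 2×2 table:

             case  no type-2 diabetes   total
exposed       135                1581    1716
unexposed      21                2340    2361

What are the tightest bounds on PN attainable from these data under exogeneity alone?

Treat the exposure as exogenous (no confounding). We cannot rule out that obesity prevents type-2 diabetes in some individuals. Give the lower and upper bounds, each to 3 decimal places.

p₁ = P(outcome | exposed) = 135/1716 = 0.078671
p₀ = P(outcome | unexposed) = 21/2361 = 0.0088945
Under exogeneity alone the bounds on PN are max{0,(p₁−p₀)/p₁} ≤ PN ≤ min{1,(1−p₀)/p₁}.
  lower = (p₁ − p₀)/p₁ = 0.069777 / 0.078671 ≈ 0.8869
  upper = min{1, (1 − p₀)/p₁} = 0.99111 / 0.078671 ≈ 12.5981 → capped at 1

0.887 ≤ PN ≤ 1.000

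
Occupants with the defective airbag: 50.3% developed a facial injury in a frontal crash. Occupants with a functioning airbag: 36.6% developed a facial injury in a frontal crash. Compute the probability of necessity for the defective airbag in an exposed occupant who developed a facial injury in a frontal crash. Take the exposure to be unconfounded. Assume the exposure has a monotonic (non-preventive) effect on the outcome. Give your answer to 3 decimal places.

p₁ = 0.503, p₀ = 0.366.
Under exogeneity and monotonicity, PN = (p₁ − p₀) / p₁.
PN = (0.503 − 0.366) / 0.503 = 0.137 / 0.503 ≈ 0.2724

PN ≈ 0.272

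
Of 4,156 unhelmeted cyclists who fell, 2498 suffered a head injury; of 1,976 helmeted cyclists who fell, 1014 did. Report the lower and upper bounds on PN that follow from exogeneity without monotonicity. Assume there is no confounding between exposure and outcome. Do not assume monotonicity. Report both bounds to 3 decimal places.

p₁ = P(outcome | exposed) = 2498/4156 = 0.60106
p₀ = P(outcome | unexposed) = 1014/1976 = 0.51316
Under exogeneity alone the bounds on PN are max{0,(p₁−p₀)/p₁} ≤ PN ≤ min{1,(1−p₀)/p₁}.
  lower = (p₁ − p₀)/p₁ = 0.087901 / 0.60106 ≈ 0.1462
  upper = min{1, (1 − p₀)/p₁} = 0.48684 / 0.60106 ≈ 0.8100

0.146 ≤ PN ≤ 0.810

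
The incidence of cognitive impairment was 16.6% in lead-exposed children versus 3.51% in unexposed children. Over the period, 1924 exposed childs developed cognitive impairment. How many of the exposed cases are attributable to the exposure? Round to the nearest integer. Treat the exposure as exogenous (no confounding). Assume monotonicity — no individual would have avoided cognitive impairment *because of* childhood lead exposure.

about 1517 cases

p₁ = 0.166, p₀ = 0.0351.
PN = (p₁ − p₀)/p₁ = (0.166 − 0.0351) / 0.166 ≈ 0.78855.
Attributable cases ≈ PN × (exposed cases) = 0.78855 × 1924 ≈ 1517.18.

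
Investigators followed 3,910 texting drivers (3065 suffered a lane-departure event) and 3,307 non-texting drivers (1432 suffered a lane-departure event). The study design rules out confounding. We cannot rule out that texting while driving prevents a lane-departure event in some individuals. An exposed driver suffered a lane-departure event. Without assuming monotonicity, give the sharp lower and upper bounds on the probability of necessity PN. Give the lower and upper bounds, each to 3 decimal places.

p₁ = P(outcome | exposed) = 3065/3910 = 0.78389
p₀ = P(outcome | unexposed) = 1432/3307 = 0.43302
Under exogeneity alone the bounds on PN are max{0,(p₁−p₀)/p₁} ≤ PN ≤ min{1,(1−p₀)/p₁}.
  lower = (p₁ − p₀)/p₁ = 0.35087 / 0.78389 ≈ 0.4476
  upper = min{1, (1 − p₀)/p₁} = 0.56698 / 0.78389 ≈ 0.7233

0.448 ≤ PN ≤ 0.723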